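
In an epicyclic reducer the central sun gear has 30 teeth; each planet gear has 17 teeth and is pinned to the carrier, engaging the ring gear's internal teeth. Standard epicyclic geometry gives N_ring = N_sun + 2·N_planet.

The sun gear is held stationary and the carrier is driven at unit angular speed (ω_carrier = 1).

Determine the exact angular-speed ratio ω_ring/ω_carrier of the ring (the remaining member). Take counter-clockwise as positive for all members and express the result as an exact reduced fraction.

47/32

N_ring = 30 + 2·17 = 64
30(ω_s−ω_c) = −64(ω_r−ω_c),  ω_s=0, ω_c=1
ω_r = 1 − (30/64)(0−1) = 47/32
ω_r/ω_c = 47/32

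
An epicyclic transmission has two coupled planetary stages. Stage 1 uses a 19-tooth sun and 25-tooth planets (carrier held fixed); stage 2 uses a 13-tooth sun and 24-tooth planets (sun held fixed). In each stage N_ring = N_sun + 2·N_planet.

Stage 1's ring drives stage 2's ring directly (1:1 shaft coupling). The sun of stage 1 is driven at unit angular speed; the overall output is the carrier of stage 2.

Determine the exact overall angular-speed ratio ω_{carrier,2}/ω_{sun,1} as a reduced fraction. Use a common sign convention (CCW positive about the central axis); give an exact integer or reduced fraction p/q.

-1159/5106

Stage 1: N_ring = 19 + 2·25 = 69
Stage 1: 19(ω_s−ω_c) = −69(ω_r−ω_c),  ω_c=0, ω_s=1
Stage 1: ω_r = 0 − (19/69)(1−0) = -19/69
  ⇒ ω_r¹/ω_s¹ = -19/69
Stage 2: N_ring = 13 + 2·24 = 61
Stage 2: 13(ω_s−ω_c) = −61(ω_r−ω_c),  ω_s=0, ω_r=1
Stage 2: 13(0−ω_c) = −61(1−ω_c)  ⇒  74ω_c = 61  ⇒  ω_c = 61/74
  ⇒ ω_c²/ω_r² = 61/74
Coupling ω_r² = ω_r¹ ⇒ overall = -19/69 × 61/74 = -1159/5106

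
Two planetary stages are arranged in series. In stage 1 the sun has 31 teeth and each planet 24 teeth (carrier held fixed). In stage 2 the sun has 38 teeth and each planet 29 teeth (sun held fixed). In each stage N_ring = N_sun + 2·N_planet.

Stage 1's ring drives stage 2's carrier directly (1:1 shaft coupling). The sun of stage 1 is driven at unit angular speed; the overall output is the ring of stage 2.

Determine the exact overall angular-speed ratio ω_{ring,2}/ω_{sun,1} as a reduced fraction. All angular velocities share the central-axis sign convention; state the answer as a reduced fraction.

-2077/3792

Stage 1: N_ring = 31 + 2·24 = 79
Stage 1: 31(ω_s−ω_c) = −79(ω_r−ω_c),  ω_c=0, ω_s=1
Stage 1: ω_r = 0 − (31/79)(1−0) = -31/79
  ⇒ ω_r¹/ω_s¹ = -31/79
Stage 2: N_ring = 38 + 2·29 = 96
Stage 2: 38(ω_s−ω_c) = −96(ω_r−ω_c),  ω_s=0, ω_c=1
Stage 2: ω_r = 1 − (38/96)(0−1) = 67/48
  ⇒ ω_r²/ω_c² = 67/48
Coupling ω_c² = ω_r¹ ⇒ overall = -31/79 × 67/48 = -2077/3792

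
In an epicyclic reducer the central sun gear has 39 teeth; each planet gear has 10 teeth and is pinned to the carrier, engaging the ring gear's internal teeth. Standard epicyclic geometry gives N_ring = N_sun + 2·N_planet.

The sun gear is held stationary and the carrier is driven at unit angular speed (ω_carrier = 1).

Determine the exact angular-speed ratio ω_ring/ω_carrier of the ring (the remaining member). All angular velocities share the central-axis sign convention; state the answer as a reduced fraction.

98/59

N_ring = 39 + 2·10 = 59
39(ω_s−ω_c) = −59(ω_r−ω_c),  ω_s=0, ω_c=1
ω_r = 1 − (39/59)(0−1) = 98/59
ω_r/ω_c = 98/59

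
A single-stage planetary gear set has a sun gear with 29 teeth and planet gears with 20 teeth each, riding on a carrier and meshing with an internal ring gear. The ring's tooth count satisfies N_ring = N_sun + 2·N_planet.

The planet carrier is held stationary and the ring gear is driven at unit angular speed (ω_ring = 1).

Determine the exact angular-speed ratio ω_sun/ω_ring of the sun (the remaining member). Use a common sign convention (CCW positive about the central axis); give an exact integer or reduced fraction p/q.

N_ring = 29 + 2·20 = 69
29(ω_s−ω_c) = −69(ω_r−ω_c),  ω_c=0, ω_r=1
ω_s = 0 − (69/29)(1−0) = -69/29
ω_s/ω_r = -69/29

-69/29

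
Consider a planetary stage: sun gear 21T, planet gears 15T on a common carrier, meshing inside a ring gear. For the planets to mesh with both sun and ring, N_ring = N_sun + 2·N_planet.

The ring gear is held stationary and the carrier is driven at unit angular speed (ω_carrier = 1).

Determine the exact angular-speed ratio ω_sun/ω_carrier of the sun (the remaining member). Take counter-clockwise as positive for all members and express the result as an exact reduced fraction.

N_ring = 21 + 2·15 = 51
21(ω_s−ω_c) = −51(ω_r−ω_c),  ω_r=0, ω_c=1
ω_s = 1 − (51/21)(0−1) = 24/7
ω_s/ω_c = 24/7

24/7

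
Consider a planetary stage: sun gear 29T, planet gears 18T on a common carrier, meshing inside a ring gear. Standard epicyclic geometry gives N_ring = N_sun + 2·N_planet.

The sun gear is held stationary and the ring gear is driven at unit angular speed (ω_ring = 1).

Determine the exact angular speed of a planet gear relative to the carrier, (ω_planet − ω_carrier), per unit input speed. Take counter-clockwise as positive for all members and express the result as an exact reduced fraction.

N_ring = 29 + 2·18 = 65
29(ω_s−ω_c) = −65(ω_r−ω_c),  ω_s=0, ω_r=1
29(0−ω_c) = −65(1−ω_c)  ⇒  94ω_c = 65  ⇒  ω_c = 65/94
sun–planet: 29·(0−65/94) = −18·(ω_p−ω_c)  ⇒  ω_p−ω_c = −(29/18)·(-65/94) = 1885/1692

1885/1692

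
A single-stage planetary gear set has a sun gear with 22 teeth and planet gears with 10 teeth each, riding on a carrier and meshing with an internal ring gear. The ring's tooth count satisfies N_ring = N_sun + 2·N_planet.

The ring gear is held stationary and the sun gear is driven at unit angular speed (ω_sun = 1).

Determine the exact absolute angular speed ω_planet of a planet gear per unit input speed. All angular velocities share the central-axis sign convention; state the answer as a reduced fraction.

N_ring = 22 + 2·10 = 42
22(ω_s−ω_c) = −42(ω_r−ω_c),  ω_r=0, ω_s=1
22(1−ω_c) = −42(0−ω_c)  ⇒  64ω_c = 22  ⇒  ω_c = 11/32
sun–planet: 22·(1−11/32) = −10·(ω_p−ω_c)  ⇒  ω_p−ω_c = −(22/10)·(21/32) = -231/160
ω_p = 11/32 − 231/160 = -11/10

-11/10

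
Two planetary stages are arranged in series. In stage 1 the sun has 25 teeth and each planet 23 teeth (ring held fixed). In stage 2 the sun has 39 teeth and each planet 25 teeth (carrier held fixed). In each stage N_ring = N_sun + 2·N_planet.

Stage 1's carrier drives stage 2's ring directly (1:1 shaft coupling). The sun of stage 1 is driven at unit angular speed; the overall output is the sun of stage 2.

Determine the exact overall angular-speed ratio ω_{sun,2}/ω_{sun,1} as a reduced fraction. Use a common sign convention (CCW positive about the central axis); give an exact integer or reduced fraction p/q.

Stage 1: N_ring = 25 + 2·23 = 71
Stage 1: 25(ω_s−ω_c) = −71(ω_r−ω_c),  ω_r=0, ω_s=1
Stage 1: 25(1−ω_c) = −71(0−ω_c)  ⇒  96ω_c = 25  ⇒  ω_c = 25/96
  ⇒ ω_c¹/ω_s¹ = 25/96
Stage 2: N_ring = 39 + 2·25 = 89
Stage 2: 39(ω_s−ω_c) = −89(ω_r−ω_c),  ω_c=0, ω_r=1
Stage 2: ω_s = 0 − (89/39)(1−0) = -89/39
  ⇒ ω_s²/ω_r² = -89/39
Coupling ω_r² = ω_c¹ ⇒ overall = 25/96 × -89/39 = -2225/3744

-2225/3744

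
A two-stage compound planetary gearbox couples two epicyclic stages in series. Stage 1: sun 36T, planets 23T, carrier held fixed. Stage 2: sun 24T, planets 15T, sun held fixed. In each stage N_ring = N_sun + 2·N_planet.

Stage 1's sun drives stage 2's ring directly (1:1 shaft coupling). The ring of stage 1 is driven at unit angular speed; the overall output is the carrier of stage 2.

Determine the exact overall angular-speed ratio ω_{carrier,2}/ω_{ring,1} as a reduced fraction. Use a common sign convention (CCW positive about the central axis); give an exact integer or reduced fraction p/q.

Stage 1: N_ring = 36 + 2·23 = 82
Stage 1: 36(ω_s−ω_c) = −82(ω_r−ω_c),  ω_c=0, ω_r=1
Stage 1: ω_s = 0 − (82/36)(1−0) = -41/18
  ⇒ ω_s¹/ω_r¹ = -41/18
Stage 2: N_ring = 24 + 2·15 = 54
Stage 2: 24(ω_s−ω_c) = −54(ω_r−ω_c),  ω_s=0, ω_r=1
Stage 2: 24(0−ω_c) = −54(1−ω_c)  ⇒  78ω_c = 54  ⇒  ω_c = 9/13
  ⇒ ω_c²/ω_r² = 9/13
Coupling ω_r² = ω_s¹ ⇒ overall = -41/18 × 9/13 = -41/26

-41/26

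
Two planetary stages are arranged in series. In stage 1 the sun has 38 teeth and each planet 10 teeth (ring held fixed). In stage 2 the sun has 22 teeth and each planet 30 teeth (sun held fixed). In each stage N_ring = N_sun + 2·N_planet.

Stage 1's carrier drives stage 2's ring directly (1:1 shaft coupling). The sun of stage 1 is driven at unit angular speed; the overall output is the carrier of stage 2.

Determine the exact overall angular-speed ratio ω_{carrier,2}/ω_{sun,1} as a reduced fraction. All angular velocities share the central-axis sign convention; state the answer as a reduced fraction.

779/2496

Stage 1: N_ring = 38 + 2·10 = 58
Stage 1: 38(ω_s−ω_c) = −58(ω_r−ω_c),  ω_r=0, ω_s=1
Stage 1: 38(1−ω_c) = −58(0−ω_c)  ⇒  96ω_c = 38  ⇒  ω_c = 19/48
  ⇒ ω_c¹/ω_s¹ = 19/48
Stage 2: N_ring = 22 + 2·30 = 82
Stage 2: 22(ω_s−ω_c) = −82(ω_r−ω_c),  ω_s=0, ω_r=1
Stage 2: 22(0−ω_c) = −82(1−ω_c)  ⇒  104ω_c = 82  ⇒  ω_c = 41/52
  ⇒ ω_c²/ω_r² = 41/52
Coupling ω_r² = ω_c¹ ⇒ overall = 19/48 × 41/52 = 779/2496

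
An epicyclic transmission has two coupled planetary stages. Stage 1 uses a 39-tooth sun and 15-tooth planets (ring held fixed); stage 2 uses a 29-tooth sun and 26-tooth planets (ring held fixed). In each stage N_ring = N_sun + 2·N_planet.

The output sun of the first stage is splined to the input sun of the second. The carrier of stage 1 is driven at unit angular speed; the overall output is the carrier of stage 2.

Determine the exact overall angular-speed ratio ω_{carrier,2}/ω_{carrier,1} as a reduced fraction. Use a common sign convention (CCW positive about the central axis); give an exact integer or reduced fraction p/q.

Stage 1: N_ring = 39 + 2·15 = 69
Stage 1: 39(ω_s−ω_c) = −69(ω_r−ω_c),  ω_r=0, ω_c=1
Stage 1: ω_s = 1 − (69/39)(0−1) = 36/13
  ⇒ ω_s¹/ω_c¹ = 36/13
Stage 2: N_ring = 29 + 2·26 = 81
Stage 2: 29(ω_s−ω_c) = −81(ω_r−ω_c),  ω_r=0, ω_s=1
Stage 2: 29(1−ω_c) = −81(0−ω_c)  ⇒  110ω_c = 29  ⇒  ω_c = 29/110
  ⇒ ω_c²/ω_s² = 29/110
Coupling ω_s² = ω_s¹ ⇒ overall = 36/13 × 29/110 = 522/715

522/715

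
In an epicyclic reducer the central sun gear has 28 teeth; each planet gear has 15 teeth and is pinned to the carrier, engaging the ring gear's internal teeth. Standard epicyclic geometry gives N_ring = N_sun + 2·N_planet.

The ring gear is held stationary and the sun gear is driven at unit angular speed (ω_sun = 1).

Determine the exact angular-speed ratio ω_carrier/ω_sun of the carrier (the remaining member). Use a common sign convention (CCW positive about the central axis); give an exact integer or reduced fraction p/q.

N_ring = 28 + 2·15 = 58
28(ω_s−ω_c) = −58(ω_r−ω_c),  ω_r=0, ω_s=1
28(1−ω_c) = −58(0−ω_c)  ⇒  86ω_c = 28  ⇒  ω_c = 14/43
ω_c/ω_s = 14/43

14/43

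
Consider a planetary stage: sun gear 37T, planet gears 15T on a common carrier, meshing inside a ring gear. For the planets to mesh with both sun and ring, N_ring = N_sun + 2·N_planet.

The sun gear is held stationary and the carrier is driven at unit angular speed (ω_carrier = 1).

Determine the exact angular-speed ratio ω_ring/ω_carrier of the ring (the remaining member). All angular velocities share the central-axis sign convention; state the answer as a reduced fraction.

N_ring = 37 + 2·15 = 67
37(ω_s−ω_c) = −67(ω_r−ω_c),  ω_s=0, ω_c=1
ω_r = 1 − (37/67)(0−1) = 104/67
ω_r/ω_c = 104/67

104/67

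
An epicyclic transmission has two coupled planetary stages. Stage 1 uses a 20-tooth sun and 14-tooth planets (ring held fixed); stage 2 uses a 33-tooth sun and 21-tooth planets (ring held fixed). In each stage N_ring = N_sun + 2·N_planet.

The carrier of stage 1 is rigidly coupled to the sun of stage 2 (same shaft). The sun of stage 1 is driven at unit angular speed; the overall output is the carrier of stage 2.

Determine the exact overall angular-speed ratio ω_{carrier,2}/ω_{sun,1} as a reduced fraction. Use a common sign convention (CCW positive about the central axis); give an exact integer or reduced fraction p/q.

55/612

Stage 1: N_ring = 20 + 2·14 = 48
Stage 1: 20(ω_s−ω_c) = −48(ω_r−ω_c),  ω_r=0, ω_s=1
Stage 1: 20(1−ω_c) = −48(0−ω_c)  ⇒  68ω_c = 20  ⇒  ω_c = 5/17
  ⇒ ω_c¹/ω_s¹ = 5/17
Stage 2: N_ring = 33 + 2·21 = 75
Stage 2: 33(ω_s−ω_c) = −75(ω_r−ω_c),  ω_r=0, ω_s=1
Stage 2: 33(1−ω_c) = −75(0−ω_c)  ⇒  108ω_c = 33  ⇒  ω_c = 11/36
  ⇒ ω_c²/ω_s² = 11/36
Coupling ω_s² = ω_c¹ ⇒ overall = 5/17 × 11/36 = 55/612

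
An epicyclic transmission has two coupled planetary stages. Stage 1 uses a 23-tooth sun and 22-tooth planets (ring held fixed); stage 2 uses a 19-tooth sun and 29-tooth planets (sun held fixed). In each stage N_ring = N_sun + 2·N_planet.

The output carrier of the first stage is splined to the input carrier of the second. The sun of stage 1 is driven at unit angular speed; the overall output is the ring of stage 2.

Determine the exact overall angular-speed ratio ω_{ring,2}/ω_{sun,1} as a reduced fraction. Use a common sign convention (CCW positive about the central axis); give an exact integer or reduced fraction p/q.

368/1155

Stage 1: N_ring = 23 + 2·22 = 67
Stage 1: 23(ω_s−ω_c) = −67(ω_r−ω_c),  ω_r=0, ω_s=1
Stage 1: 23(1−ω_c) = −67(0−ω_c)  ⇒  90ω_c = 23  ⇒  ω_c = 23/90
  ⇒ ω_c¹/ω_s¹ = 23/90
Stage 2: N_ring = 19 + 2·29 = 77
Stage 2: 19(ω_s−ω_c) = −77(ω_r−ω_c),  ω_s=0, ω_c=1
Stage 2: ω_r = 1 − (19/77)(0−1) = 96/77
  ⇒ ω_r²/ω_c² = 96/77
Coupling ω_c² = ω_c¹ ⇒ overall = 23/90 × 96/77 = 368/1155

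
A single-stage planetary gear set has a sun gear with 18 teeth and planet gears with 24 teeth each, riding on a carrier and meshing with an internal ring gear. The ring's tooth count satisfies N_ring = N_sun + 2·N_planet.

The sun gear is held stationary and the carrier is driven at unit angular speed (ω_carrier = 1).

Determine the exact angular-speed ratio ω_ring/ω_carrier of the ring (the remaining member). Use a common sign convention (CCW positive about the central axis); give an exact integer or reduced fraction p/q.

14/11

N_ring = 18 + 2·24 = 66
18(ω_s−ω_c) = −66(ω_r−ω_c),  ω_s=0, ω_c=1
ω_r = 1 − (18/66)(0−1) = 14/11
ω_r/ω_c = 14/11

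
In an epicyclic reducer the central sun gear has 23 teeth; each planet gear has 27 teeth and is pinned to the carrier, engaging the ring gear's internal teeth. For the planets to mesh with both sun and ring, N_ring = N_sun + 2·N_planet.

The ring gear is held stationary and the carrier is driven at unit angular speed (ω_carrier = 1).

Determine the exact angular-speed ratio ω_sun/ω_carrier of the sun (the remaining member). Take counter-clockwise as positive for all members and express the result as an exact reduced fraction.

N_ring = 23 + 2·27 = 77
23(ω_s−ω_c) = −77(ω_r−ω_c),  ω_r=0, ω_c=1
ω_s = 1 − (77/23)(0−1) = 100/23
ω_s/ω_c = 100/23

100/23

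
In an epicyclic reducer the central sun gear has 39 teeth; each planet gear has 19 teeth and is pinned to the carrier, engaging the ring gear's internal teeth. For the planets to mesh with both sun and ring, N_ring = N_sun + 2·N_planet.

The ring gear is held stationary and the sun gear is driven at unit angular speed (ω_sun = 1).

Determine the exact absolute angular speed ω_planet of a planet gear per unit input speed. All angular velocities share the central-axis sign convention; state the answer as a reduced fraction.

-39/38

N_ring = 39 + 2·19 = 77
39(ω_s−ω_c) = −77(ω_r−ω_c),  ω_r=0, ω_s=1
39(1−ω_c) = −77(0−ω_c)  ⇒  116ω_c = 39  ⇒  ω_c = 39/116
sun–planet: 39·(1−39/116) = −19·(ω_p−ω_c)  ⇒  ω_p−ω_c = −(39/19)·(77/116) = -3003/2204
ω_p = 39/116 − 3003/2204 = -39/38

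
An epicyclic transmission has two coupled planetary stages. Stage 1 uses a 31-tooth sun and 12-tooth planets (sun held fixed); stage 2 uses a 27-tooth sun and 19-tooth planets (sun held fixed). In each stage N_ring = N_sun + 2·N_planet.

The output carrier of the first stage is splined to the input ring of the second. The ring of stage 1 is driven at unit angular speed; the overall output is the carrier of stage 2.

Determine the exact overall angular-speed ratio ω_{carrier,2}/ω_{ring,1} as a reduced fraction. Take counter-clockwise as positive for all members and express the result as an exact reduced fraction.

3575/7912

Stage 1: N_ring = 31 + 2·12 = 55
Stage 1: 31(ω_s−ω_c) = −55(ω_r−ω_c),  ω_s=0, ω_r=1
Stage 1: 31(0−ω_c) = −55(1−ω_c)  ⇒  86ω_c = 55  ⇒  ω_c = 55/86
  ⇒ ω_c¹/ω_r¹ = 55/86
Stage 2: N_ring = 27 + 2·19 = 65
Stage 2: 27(ω_s−ω_c) = −65(ω_r−ω_c),  ω_s=0, ω_r=1
Stage 2: 27(0−ω_c) = −65(1−ω_c)  ⇒  92ω_c = 65  ⇒  ω_c = 65/92
  ⇒ ω_c²/ω_r² = 65/92
Coupling ω_r² = ω_c¹ ⇒ overall = 55/86 × 65/92 = 3575/7912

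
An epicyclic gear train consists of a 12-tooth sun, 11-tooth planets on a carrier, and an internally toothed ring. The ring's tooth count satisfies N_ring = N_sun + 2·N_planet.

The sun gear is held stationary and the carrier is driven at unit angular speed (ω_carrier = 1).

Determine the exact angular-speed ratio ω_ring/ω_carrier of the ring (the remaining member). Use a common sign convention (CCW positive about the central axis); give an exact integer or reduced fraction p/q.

23/17

N_ring = 12 + 2·11 = 34
12(ω_s−ω_c) = −34(ω_r−ω_c),  ω_s=0, ω_c=1
ω_r = 1 − (12/34)(0−1) = 23/17
ω_r/ω_c = 23/17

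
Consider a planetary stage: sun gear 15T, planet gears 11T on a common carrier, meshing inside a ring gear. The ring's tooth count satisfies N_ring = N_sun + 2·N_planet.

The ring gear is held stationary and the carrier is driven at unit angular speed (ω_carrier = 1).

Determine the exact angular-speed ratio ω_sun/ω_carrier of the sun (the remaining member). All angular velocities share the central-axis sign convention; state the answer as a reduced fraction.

N_ring = 15 + 2·11 = 37
15(ω_s−ω_c) = −37(ω_r−ω_c),  ω_r=0, ω_c=1
ω_s = 1 − (37/15)(0−1) = 52/15
ω_s/ω_c = 52/15

52/15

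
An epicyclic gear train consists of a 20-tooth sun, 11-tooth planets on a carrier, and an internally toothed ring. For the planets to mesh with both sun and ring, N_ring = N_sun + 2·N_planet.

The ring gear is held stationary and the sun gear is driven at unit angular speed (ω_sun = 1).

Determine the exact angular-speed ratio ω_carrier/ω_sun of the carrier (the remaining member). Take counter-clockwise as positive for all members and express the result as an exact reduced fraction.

N_ring = 20 + 2·11 = 42
20(ω_s−ω_c) = −42(ω_r−ω_c),  ω_r=0, ω_s=1
20(1−ω_c) = −42(0−ω_c)  ⇒  62ω_c = 20  ⇒  ω_c = 10/31
ω_c/ω_s = 10/31

10/31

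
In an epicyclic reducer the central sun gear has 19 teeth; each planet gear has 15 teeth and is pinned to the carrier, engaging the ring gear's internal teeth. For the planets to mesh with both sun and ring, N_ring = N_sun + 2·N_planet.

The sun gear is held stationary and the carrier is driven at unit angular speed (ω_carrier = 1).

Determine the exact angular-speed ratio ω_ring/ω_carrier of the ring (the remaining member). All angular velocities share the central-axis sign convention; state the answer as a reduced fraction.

N_ring = 19 + 2·15 = 49
19(ω_s−ω_c) = −49(ω_r−ω_c),  ω_s=0, ω_c=1
ω_r = 1 − (19/49)(0−1) = 68/49
ω_r/ω_c = 68/49

68/49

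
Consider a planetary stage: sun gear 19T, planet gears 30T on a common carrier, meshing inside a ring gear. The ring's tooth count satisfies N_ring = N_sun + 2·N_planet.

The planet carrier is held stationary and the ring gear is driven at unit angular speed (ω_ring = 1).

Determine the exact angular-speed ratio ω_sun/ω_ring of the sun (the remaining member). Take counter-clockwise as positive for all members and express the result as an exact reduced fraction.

-79/19

N_ring = 19 + 2·30 = 79
19(ω_s−ω_c) = −79(ω_r−ω_c),  ω_c=0, ω_r=1
ω_s = 0 − (79/19)(1−0) = -79/19
ω_s/ω_r = -79/19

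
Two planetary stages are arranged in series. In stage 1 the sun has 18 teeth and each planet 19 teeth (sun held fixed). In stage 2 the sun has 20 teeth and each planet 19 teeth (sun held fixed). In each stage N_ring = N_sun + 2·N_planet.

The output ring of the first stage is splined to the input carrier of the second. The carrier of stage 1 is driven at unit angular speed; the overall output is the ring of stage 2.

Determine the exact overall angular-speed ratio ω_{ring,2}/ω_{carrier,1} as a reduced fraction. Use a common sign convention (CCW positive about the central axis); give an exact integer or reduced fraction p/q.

Stage 1: N_ring = 18 + 2·19 = 56
Stage 1: 18(ω_s−ω_c) = −56(ω_r−ω_c),  ω_s=0, ω_c=1
Stage 1: ω_r = 1 − (18/56)(0−1) = 37/28
  ⇒ ω_r¹/ω_c¹ = 37/28
Stage 2: N_ring = 20 + 2·19 = 58
Stage 2: 20(ω_s−ω_c) = −58(ω_r−ω_c),  ω_s=0, ω_c=1
Stage 2: ω_r = 1 − (20/58)(0−1) = 39/29
  ⇒ ω_r²/ω_c² = 39/29
Coupling ω_c² = ω_r¹ ⇒ overall = 37/28 × 39/29 = 1443/812

1443/812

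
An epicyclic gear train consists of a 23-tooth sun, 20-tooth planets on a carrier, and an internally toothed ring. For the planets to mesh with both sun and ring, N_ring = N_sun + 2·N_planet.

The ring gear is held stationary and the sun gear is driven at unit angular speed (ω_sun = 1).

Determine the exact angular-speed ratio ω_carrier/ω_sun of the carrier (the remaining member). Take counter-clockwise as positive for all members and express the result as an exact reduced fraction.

23/86

N_ring = 23 + 2·20 = 63
23(ω_s−ω_c) = −63(ω_r−ω_c),  ω_r=0, ω_s=1
23(1−ω_c) = −63(0−ω_c)  ⇒  86ω_c = 23  ⇒  ω_c = 23/86
ω_c/ω_s = 23/86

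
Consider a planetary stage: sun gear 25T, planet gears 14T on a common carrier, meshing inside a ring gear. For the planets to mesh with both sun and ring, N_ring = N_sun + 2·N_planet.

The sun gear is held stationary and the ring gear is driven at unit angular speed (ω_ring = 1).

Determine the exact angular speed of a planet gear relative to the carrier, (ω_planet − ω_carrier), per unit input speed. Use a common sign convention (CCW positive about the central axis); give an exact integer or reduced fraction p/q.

1325/1092

N_ring = 25 + 2·14 = 53
25(ω_s−ω_c) = −53(ω_r−ω_c),  ω_s=0, ω_r=1
25(0−ω_c) = −53(1−ω_c)  ⇒  78ω_c = 53  ⇒  ω_c = 53/78
sun–planet: 25·(0−53/78) = −14·(ω_p−ω_c)  ⇒  ω_p−ω_c = −(25/14)·(-53/78) = 1325/1092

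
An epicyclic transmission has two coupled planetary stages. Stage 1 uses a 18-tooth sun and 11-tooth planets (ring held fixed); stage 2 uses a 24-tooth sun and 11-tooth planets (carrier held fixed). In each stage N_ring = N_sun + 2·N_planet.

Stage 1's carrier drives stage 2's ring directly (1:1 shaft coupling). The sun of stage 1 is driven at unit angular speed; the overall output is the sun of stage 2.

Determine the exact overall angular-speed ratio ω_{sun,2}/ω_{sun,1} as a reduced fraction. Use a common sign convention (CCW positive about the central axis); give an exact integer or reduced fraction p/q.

Stage 1: N_ring = 18 + 2·11 = 40
Stage 1: 18(ω_s−ω_c) = −40(ω_r−ω_c),  ω_r=0, ω_s=1
Stage 1: 18(1−ω_c) = −40(0−ω_c)  ⇒  58ω_c = 18  ⇒  ω_c = 9/29
  ⇒ ω_c¹/ω_s¹ = 9/29
Stage 2: N_ring = 24 + 2·11 = 46
Stage 2: 24(ω_s−ω_c) = −46(ω_r−ω_c),  ω_c=0, ω_r=1
Stage 2: ω_s = 0 − (46/24)(1−0) = -23/12
  ⇒ ω_s²/ω_r² = -23/12
Coupling ω_r² = ω_c¹ ⇒ overall = 9/29 × -23/12 = -69/116

-69/116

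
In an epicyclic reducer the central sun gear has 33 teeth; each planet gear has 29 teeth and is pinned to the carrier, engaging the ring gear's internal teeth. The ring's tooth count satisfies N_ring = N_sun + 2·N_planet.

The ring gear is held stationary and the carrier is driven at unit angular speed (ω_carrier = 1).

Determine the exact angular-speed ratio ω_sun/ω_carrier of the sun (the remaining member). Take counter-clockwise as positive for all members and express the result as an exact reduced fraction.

124/33

N_ring = 33 + 2·29 = 91
33(ω_s−ω_c) = −91(ω_r−ω_c),  ω_r=0, ω_c=1
ω_s = 1 − (91/33)(0−1) = 124/33
ω_s/ω_c = 124/33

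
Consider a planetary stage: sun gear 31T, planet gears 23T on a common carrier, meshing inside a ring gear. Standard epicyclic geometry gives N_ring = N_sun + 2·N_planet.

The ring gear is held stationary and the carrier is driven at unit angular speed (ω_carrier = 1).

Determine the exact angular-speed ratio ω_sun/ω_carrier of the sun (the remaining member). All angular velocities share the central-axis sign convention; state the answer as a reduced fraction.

108/31

N_ring = 31 + 2·23 = 77
31(ω_s−ω_c) = −77(ω_r−ω_c),  ω_r=0, ω_c=1
ω_s = 1 − (77/31)(0−1) = 108/31
ω_s/ω_c = 108/31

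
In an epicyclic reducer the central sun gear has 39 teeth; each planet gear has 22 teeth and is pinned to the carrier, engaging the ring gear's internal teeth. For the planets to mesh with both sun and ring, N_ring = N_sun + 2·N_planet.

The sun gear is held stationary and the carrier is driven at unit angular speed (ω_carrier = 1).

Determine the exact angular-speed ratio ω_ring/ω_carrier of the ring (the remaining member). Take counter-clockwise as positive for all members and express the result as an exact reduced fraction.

122/83

N_ring = 39 + 2·22 = 83
39(ω_s−ω_c) = −83(ω_r−ω_c),  ω_s=0, ω_c=1
ω_r = 1 − (39/83)(0−1) = 122/83
ω_r/ω_c = 122/83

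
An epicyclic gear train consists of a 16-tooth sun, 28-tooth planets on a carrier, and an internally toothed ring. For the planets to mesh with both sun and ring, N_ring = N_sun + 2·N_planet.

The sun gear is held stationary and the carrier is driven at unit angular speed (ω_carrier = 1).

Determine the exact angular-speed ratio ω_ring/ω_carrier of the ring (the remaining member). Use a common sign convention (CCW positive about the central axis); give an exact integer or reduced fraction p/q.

11/9

N_ring = 16 + 2·28 = 72
16(ω_s−ω_c) = −72(ω_r−ω_c),  ω_s=0, ω_c=1
ω_r = 1 − (16/72)(0−1) = 11/9
ω_r/ω_c = 11/9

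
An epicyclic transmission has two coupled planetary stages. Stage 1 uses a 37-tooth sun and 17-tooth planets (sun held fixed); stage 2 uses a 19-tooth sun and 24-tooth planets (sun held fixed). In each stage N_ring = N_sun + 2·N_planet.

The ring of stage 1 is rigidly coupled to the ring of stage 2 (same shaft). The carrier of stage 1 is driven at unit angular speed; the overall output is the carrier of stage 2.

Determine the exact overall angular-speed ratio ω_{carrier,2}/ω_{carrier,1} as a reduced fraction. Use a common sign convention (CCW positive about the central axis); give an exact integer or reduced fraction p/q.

3618/3053

Stage 1: N_ring = 37 + 2·17 = 71
Stage 1: 37(ω_s−ω_c) = −71(ω_r−ω_c),  ω_s=0, ω_c=1
Stage 1: ω_r = 1 − (37/71)(0−1) = 108/71
  ⇒ ω_r¹/ω_c¹ = 108/71
Stage 2: N_ring = 19 + 2·24 = 67
Stage 2: 19(ω_s−ω_c) = −67(ω_r−ω_c),  ω_s=0, ω_r=1
Stage 2: 19(0−ω_c) = −67(1−ω_c)  ⇒  86ω_c = 67  ⇒  ω_c = 67/86
  ⇒ ω_c²/ω_r² = 67/86
Coupling ω_r² = ω_r¹ ⇒ overall = 108/71 × 67/86 = 3618/3053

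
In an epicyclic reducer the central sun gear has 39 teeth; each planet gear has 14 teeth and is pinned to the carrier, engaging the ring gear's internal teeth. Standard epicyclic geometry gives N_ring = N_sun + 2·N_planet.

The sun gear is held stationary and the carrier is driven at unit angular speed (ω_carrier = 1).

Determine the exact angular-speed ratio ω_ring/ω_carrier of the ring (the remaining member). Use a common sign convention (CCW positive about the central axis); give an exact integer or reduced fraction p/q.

106/67

N_ring = 39 + 2·14 = 67
39(ω_s−ω_c) = −67(ω_r−ω_c),  ω_s=0, ω_c=1
ω_r = 1 − (39/67)(0−1) = 106/67
ω_r/ω_c = 106/67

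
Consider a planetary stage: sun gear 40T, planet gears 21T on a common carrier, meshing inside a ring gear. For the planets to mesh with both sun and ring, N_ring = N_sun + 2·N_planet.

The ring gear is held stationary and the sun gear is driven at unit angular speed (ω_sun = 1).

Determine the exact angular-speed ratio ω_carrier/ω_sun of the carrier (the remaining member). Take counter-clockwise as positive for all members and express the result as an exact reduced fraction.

N_ring = 40 + 2·21 = 82
40(ω_s−ω_c) = −82(ω_r−ω_c),  ω_r=0, ω_s=1
40(1−ω_c) = −82(0−ω_c)  ⇒  122ω_c = 40  ⇒  ω_c = 20/61
ω_c/ω_s = 20/61

20/61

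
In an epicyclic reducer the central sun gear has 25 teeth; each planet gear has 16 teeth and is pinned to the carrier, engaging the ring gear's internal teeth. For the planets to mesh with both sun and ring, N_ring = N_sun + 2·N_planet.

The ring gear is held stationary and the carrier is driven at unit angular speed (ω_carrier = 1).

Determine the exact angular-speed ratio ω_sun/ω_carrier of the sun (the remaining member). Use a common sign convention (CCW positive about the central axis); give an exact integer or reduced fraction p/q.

82/25

N_ring = 25 + 2·16 = 57
25(ω_s−ω_c) = −57(ω_r−ω_c),  ω_r=0, ω_c=1
ω_s = 1 − (57/25)(0−1) = 82/25
ω_s/ω_c = 82/25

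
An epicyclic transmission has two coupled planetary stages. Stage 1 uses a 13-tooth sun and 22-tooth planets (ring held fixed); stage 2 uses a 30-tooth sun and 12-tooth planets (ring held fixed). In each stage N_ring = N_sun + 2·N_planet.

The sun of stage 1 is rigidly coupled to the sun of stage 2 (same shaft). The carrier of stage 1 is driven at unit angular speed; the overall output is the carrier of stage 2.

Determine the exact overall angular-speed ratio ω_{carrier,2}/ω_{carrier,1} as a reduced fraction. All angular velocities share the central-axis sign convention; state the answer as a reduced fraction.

Stage 1: N_ring = 13 + 2·22 = 57
Stage 1: 13(ω_s−ω_c) = −57(ω_r−ω_c),  ω_r=0, ω_c=1
Stage 1: ω_s = 1 − (57/13)(0−1) = 70/13
  ⇒ ω_s¹/ω_c¹ = 70/13
Stage 2: N_ring = 30 + 2·12 = 54
Stage 2: 30(ω_s−ω_c) = −54(ω_r−ω_c),  ω_r=0, ω_s=1
Stage 2: 30(1−ω_c) = −54(0−ω_c)  ⇒  84ω_c = 30  ⇒  ω_c = 5/14
  ⇒ ω_c²/ω_s² = 5/14
Coupling ω_s² = ω_s¹ ⇒ overall = 70/13 × 5/14 = 25/13

25/13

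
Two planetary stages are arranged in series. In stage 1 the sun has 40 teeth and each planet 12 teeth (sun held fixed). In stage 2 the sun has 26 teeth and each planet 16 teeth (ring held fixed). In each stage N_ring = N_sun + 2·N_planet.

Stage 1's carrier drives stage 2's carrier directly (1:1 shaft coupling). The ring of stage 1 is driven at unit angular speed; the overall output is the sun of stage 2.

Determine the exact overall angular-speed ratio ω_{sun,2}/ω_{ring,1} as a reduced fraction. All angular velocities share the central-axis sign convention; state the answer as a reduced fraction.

Stage 1: N_ring = 40 + 2·12 = 64
Stage 1: 40(ω_s−ω_c) = −64(ω_r−ω_c),  ω_s=0, ω_r=1
Stage 1: 40(0−ω_c) = −64(1−ω_c)  ⇒  104ω_c = 64  ⇒  ω_c = 8/13
  ⇒ ω_c¹/ω_r¹ = 8/13
Stage 2: N_ring = 26 + 2·16 = 58
Stage 2: 26(ω_s−ω_c) = −58(ω_r−ω_c),  ω_r=0, ω_c=1
Stage 2: ω_s = 1 − (58/26)(0−1) = 42/13
  ⇒ ω_s²/ω_c² = 42/13
Coupling ω_c² = ω_c¹ ⇒ overall = 8/13 × 42/13 = 336/169

336/169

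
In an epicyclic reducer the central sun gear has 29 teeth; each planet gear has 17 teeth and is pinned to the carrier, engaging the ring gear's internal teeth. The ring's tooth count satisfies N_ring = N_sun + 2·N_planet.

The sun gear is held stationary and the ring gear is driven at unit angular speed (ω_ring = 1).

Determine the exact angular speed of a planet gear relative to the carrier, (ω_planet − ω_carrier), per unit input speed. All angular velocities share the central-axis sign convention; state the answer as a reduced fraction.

N_ring = 29 + 2·17 = 63
29(ω_s−ω_c) = −63(ω_r−ω_c),  ω_s=0, ω_r=1
29(0−ω_c) = −63(1−ω_c)  ⇒  92ω_c = 63  ⇒  ω_c = 63/92
sun–planet: 29·(0−63/92) = −17·(ω_p−ω_c)  ⇒  ω_p−ω_c = −(29/17)·(-63/92) = 1827/1564

1827/1564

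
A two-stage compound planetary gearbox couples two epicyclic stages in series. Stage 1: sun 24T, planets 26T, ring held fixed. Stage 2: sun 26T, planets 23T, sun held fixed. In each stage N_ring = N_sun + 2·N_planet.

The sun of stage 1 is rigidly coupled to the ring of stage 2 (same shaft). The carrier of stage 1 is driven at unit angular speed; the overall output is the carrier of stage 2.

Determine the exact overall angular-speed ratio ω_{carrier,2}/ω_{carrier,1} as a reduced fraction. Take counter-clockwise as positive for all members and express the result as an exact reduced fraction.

150/49

Stage 1: N_ring = 24 + 2·26 = 76
Stage 1: 24(ω_s−ω_c) = −76(ω_r−ω_c),  ω_r=0, ω_c=1
Stage 1: ω_s = 1 − (76/24)(0−1) = 25/6
  ⇒ ω_s¹/ω_c¹ = 25/6
Stage 2: N_ring = 26 + 2·23 = 72
Stage 2: 26(ω_s−ω_c) = −72(ω_r−ω_c),  ω_s=0, ω_r=1
Stage 2: 26(0−ω_c) = −72(1−ω_c)  ⇒  98ω_c = 72  ⇒  ω_c = 36/49
  ⇒ ω_c²/ω_r² = 36/49
Coupling ω_r² = ω_s¹ ⇒ overall = 25/6 × 36/49 = 150/49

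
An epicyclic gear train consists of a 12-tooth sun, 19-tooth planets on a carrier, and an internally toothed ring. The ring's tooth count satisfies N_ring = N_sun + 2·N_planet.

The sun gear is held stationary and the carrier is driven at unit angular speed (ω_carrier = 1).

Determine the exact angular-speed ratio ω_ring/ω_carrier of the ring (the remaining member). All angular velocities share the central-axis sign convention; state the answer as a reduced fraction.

31/25

N_ring = 12 + 2·19 = 50
12(ω_s−ω_c) = −50(ω_r−ω_c),  ω_s=0, ω_c=1
ω_r = 1 − (12/50)(0−1) = 31/25
ω_r/ω_c = 31/25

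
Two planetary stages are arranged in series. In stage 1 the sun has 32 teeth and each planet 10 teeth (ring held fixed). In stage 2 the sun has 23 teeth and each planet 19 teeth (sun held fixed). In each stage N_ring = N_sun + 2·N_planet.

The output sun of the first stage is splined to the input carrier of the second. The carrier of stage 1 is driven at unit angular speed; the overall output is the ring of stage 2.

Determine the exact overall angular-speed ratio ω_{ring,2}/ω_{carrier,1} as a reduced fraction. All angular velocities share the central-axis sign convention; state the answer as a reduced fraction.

441/122

Stage 1: N_ring = 32 + 2·10 = 52
Stage 1: 32(ω_s−ω_c) = −52(ω_r−ω_c),  ω_r=0, ω_c=1
Stage 1: ω_s = 1 − (52/32)(0−1) = 21/8
  ⇒ ω_s¹/ω_c¹ = 21/8
Stage 2: N_ring = 23 + 2·19 = 61
Stage 2: 23(ω_s−ω_c) = −61(ω_r−ω_c),  ω_s=0, ω_c=1
Stage 2: ω_r = 1 − (23/61)(0−1) = 84/61
  ⇒ ω_r²/ω_c² = 84/61
Coupling ω_c² = ω_s¹ ⇒ overall = 21/8 × 84/61 = 441/122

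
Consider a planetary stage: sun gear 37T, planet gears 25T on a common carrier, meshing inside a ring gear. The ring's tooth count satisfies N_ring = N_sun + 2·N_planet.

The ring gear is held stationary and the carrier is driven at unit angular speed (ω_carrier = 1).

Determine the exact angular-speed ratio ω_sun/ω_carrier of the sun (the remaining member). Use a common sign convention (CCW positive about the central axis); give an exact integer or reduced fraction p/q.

N_ring = 37 + 2·25 = 87
37(ω_s−ω_c) = −87(ω_r−ω_c),  ω_r=0, ω_c=1
ω_s = 1 − (87/37)(0−1) = 124/37
ω_s/ω_c = 124/37

124/37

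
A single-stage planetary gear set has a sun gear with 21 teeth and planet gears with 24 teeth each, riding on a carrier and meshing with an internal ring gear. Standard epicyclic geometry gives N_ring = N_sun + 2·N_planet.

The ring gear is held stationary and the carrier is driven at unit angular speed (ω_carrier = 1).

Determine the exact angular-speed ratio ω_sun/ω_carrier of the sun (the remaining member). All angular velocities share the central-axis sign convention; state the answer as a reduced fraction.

N_ring = 21 + 2·24 = 69
21(ω_s−ω_c) = −69(ω_r−ω_c),  ω_r=0, ω_c=1
ω_s = 1 − (69/21)(0−1) = 30/7
ω_s/ω_c = 30/7

30/7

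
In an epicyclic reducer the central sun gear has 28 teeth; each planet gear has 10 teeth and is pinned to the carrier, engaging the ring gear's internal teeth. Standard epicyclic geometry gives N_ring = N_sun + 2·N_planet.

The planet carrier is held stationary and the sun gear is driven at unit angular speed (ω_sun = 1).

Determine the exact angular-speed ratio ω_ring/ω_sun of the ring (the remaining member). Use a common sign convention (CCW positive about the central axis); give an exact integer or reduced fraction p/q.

N_ring = 28 + 2·10 = 48
28(ω_s−ω_c) = −48(ω_r−ω_c),  ω_c=0, ω_s=1
ω_r = 0 − (28/48)(1−0) = -7/12
ω_r/ω_s = -7/12

-7/12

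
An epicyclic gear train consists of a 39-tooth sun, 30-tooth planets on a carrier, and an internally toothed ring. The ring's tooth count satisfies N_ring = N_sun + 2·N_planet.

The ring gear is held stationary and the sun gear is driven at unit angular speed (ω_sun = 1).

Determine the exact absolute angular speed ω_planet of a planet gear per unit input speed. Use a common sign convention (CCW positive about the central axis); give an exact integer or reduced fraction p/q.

-13/20

N_ring = 39 + 2·30 = 99
39(ω_s−ω_c) = −99(ω_r−ω_c),  ω_r=0, ω_s=1
39(1−ω_c) = −99(0−ω_c)  ⇒  138ω_c = 39  ⇒  ω_c = 13/46
sun–planet: 39·(1−13/46) = −30·(ω_p−ω_c)  ⇒  ω_p−ω_c = −(39/30)·(33/46) = -429/460
ω_p = 13/46 − 429/460 = -13/20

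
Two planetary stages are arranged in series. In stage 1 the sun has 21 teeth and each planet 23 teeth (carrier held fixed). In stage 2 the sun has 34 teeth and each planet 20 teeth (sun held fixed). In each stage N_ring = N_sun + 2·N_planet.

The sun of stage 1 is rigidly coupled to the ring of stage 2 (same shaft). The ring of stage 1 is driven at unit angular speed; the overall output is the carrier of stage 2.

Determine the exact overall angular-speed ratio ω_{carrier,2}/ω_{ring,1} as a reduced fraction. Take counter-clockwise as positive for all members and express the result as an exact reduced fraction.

-2479/1134

Stage 1: N_ring = 21 + 2·23 = 67
Stage 1: 21(ω_s−ω_c) = −67(ω_r−ω_c),  ω_c=0, ω_r=1
Stage 1: ω_s = 0 − (67/21)(1−0) = -67/21
  ⇒ ω_s¹/ω_r¹ = -67/21
Stage 2: N_ring = 34 + 2·20 = 74
Stage 2: 34(ω_s−ω_c) = −74(ω_r−ω_c),  ω_s=0, ω_r=1
Stage 2: 34(0−ω_c) = −74(1−ω_c)  ⇒  108ω_c = 74  ⇒  ω_c = 37/54
  ⇒ ω_c²/ω_r² = 37/54
Coupling ω_r² = ω_s¹ ⇒ overall = -67/21 × 37/54 = -2479/1134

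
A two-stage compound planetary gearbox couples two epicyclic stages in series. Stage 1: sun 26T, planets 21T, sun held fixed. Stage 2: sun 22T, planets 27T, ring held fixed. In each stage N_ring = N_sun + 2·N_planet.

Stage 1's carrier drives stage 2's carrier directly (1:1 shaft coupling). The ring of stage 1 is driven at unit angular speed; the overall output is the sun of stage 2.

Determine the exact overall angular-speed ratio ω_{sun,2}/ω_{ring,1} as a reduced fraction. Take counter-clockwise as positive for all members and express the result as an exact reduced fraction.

Stage 1: N_ring = 26 + 2·21 = 68
Stage 1: 26(ω_s−ω_c) = −68(ω_r−ω_c),  ω_s=0, ω_r=1
Stage 1: 26(0−ω_c) = −68(1−ω_c)  ⇒  94ω_c = 68  ⇒  ω_c = 34/47
  ⇒ ω_c¹/ω_r¹ = 34/47
Stage 2: N_ring = 22 + 2·27 = 76
Stage 2: 22(ω_s−ω_c) = −76(ω_r−ω_c),  ω_r=0, ω_c=1
Stage 2: ω_s = 1 − (76/22)(0−1) = 49/11
  ⇒ ω_s²/ω_c² = 49/11
Coupling ω_c² = ω_c¹ ⇒ overall = 34/47 × 49/11 = 1666/517

1666/517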